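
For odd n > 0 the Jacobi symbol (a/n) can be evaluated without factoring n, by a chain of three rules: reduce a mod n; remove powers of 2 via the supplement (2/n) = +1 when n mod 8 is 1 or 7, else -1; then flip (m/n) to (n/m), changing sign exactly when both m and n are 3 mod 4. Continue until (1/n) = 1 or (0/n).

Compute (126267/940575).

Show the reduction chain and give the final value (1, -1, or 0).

0

reciprocity: (126267/940575) = -1·(940575/126267) since 126267 mod 4 = 3, 940575 mod 4 = 3; sign now -1
(940575/126267) = (56706/126267)   [reduce mod 126267]
56706 = 2^1·28353; (2/126267) = -1 since 126267 mod 8 = 3, so (56706/126267) = (-1)^1·(28353/126267); sign now +1
reciprocity: (28353/126267) = +1·(126267/28353) since 28353 mod 4 = 1, 126267 mod 4 = 3; sign now +1
(126267/28353) = (12855/28353)   [reduce mod 28353]
reciprocity: (12855/28353) = +1·(28353/12855) since 12855 mod 4 = 3, 28353 mod 4 = 1; sign now +1
(28353/12855) = (2643/12855)   [reduce mod 12855]
reciprocity: (2643/12855) = -1·(12855/2643) since 2643 mod 4 = 3, 12855 mod 4 = 3; sign now -1
(12855/2643) = (2283/2643)   [reduce mod 2643]
reciprocity: (2283/2643) = -1·(2643/2283) since 2283 mod 4 = 3, 2643 mod 4 = 3; sign now +1
(2643/2283) = (360/2283)   [reduce mod 2283]
360 = 2^3·45; (2/2283) = -1 since 2283 mod 8 = 3, so (360/2283) = (-1)^3·(45/2283); sign now -1
reciprocity: (45/2283) = +1·(2283/45) since 45 mod 4 = 1, 2283 mod 4 = 3; sign now -1
(2283/45) = (33/45)   [reduce mod 45]
reciprocity: (33/45) = +1·(45/33) since 33 mod 4 = 1, 45 mod 4 = 1; sign now -1
(45/33) = (12/33)   [reduce mod 33]
12 = 2^2·3; (2/33) = +1 since 33 mod 8 = 1, so (12/33) = (+1)^2·(3/33); sign now -1
reciprocity: (3/33) = +1·(33/3) since 3 mod 4 = 3, 33 mod 4 = 1; sign now -1
(33/3) = (0/3)   [reduce mod 3]
(0/3) = 0   [gcd(a, n) > 1]; final value = 0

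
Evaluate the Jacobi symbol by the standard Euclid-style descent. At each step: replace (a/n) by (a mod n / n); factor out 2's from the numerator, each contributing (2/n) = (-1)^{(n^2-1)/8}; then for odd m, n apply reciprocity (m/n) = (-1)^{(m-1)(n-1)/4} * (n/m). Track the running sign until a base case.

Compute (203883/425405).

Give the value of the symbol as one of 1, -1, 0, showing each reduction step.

reciprocity: (203883/425405) = +1·(425405/203883) since 203883 mod 4 = 3, 425405 mod 4 = 1; sign now +1
(425405/203883) = (17639/203883)   [reduce mod 203883]
reciprocity: (17639/203883) = -1·(203883/17639) since 17639 mod 4 = 3, 203883 mod 4 = 3; sign now -1
(203883/17639) = (9854/17639)   [reduce mod 17639]
9854 = 2^1·4927; (2/17639) = +1 since 17639 mod 8 = 7, so (9854/17639) = (+1)^1·(4927/17639); sign now -1
reciprocity: (4927/17639) = -1·(17639/4927) since 4927 mod 4 = 3, 17639 mod 4 = 3; sign now +1
(17639/4927) = (2858/4927)   [reduce mod 4927]
2858 = 2^1·1429; (2/4927) = +1 since 4927 mod 8 = 7, so (2858/4927) = (+1)^1·(1429/4927); sign now +1
reciprocity: (1429/4927) = +1·(4927/1429) since 1429 mod 4 = 1, 4927 mod 4 = 3; sign now +1
(4927/1429) = (640/1429)   [reduce mod 1429]
640 = 2^7·5; (2/1429) = -1 since 1429 mod 8 = 5, so (640/1429) = (-1)^7·(5/1429); sign now -1
reciprocity: (5/1429) = +1·(1429/5) since 5 mod 4 = 1, 1429 mod 4 = 1; sign now -1
(1429/5) = (4/5)   [reduce mod 5]
4 = 2^2·1; (2/5) = -1 since 5 mod 8 = 5, so (4/5) = (-1)^2·(1/5); sign now -1
(1/5) = 1; final value = sign = -1

-1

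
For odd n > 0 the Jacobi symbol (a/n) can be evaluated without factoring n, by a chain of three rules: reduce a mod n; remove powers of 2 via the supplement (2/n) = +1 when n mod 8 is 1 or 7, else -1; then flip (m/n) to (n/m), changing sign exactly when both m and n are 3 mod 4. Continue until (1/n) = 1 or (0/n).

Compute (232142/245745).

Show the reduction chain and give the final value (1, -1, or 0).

factor out 2^1: 232142 = 2^1·116071; with 245745 mod 8 = 1, (2/245745) = +1; sign now +1; continue with (116071/245745)
flip (116071/245745) -> (245745/116071): both odd, 116071 mod 4 = 3, 245745 mod 4 = 1, so the flip contributes +1; sign now +1
(245745/116071): 245745 mod 116071 = 13603, so (245745/116071) = (13603/116071)
flip (13603/116071) -> (116071/13603): both odd, 13603 mod 4 = 3, 116071 mod 4 = 3, so the flip contributes -1; sign now -1
(116071/13603): 116071 mod 13603 = 7247, so (116071/13603) = (7247/13603)
flip (7247/13603) -> (13603/7247): both odd, 7247 mod 4 = 3, 13603 mod 4 = 3, so the flip contributes -1; sign now +1
(13603/7247): 13603 mod 7247 = 6356, so (13603/7247) = (6356/7247)
factor out 2^2: 6356 = 2^2·1589; with 7247 mod 8 = 7, (2/7247) = +1; sign now +1; continue with (1589/7247)
flip (1589/7247) -> (7247/1589): both odd, 1589 mod 4 = 1, 7247 mod 4 = 3, so the flip contributes +1; sign now +1
(7247/1589): 7247 mod 1589 = 891, so (7247/1589) = (891/1589)
flip (891/1589) -> (1589/891): both odd, 891 mod 4 = 3, 1589 mod 4 = 1, so the flip contributes +1; sign now +1
(1589/891): 1589 mod 891 = 698, so (1589/891) = (698/891)
factor out 2^1: 698 = 2^1·349; with 891 mod 8 = 3, (2/891) = -1; sign now -1; continue with (349/891)
flip (349/891) -> (891/349): both odd, 349 mod 4 = 1, 891 mod 4 = 3, so the flip contributes +1; sign now -1
(891/349): 891 mod 349 = 193, so (891/349) = (193/349)
flip (193/349) -> (349/193): both odd, 193 mod 4 = 1, 349 mod 4 = 1, so the flip contributes +1; sign now -1
(349/193): 349 mod 193 = 156, so (349/193) = (156/193)
factor out 2^2: 156 = 2^2·39; with 193 mod 8 = 1, (2/193) = +1; sign now -1; continue with (39/193)
flip (39/193) -> (193/39): both odd, 39 mod 4 = 3, 193 mod 4 = 1, so the flip contributes +1; sign now -1
(193/39): 193 mod 39 = 37, so (193/39) = (37/39)
flip (37/39) -> (39/37): both odd, 37 mod 4 = 1, 39 mod 4 = 3, so the flip contributes +1; sign now -1
(39/37): 39 mod 37 = 2, so (39/37) = (2/37)
factor out 2^1: 2 = 2^1·1; with 37 mod 8 = 5, (2/37) = -1; sign now +1; continue with (1/37)
reached (1/37) = 1, so the symbol is +1

1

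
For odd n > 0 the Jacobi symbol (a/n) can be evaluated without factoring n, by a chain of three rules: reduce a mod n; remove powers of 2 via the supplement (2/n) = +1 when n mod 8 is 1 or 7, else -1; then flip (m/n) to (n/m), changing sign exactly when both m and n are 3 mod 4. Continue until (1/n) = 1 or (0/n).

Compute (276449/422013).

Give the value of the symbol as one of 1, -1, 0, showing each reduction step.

1

flip (276449/422013) -> (422013/276449): both odd, 276449 mod 4 = 1, 422013 mod 4 = 1, so the flip contributes +1; sign now +1
(422013/276449): 422013 mod 276449 = 145564, so (422013/276449) = (145564/276449)
factor out 2^2: 145564 = 2^2·36391; with 276449 mod 8 = 1, (2/276449) = +1; sign now +1; continue with (36391/276449)
flip (36391/276449) -> (276449/36391): both odd, 36391 mod 4 = 3, 276449 mod 4 = 1, so the flip contributes +1; sign now +1
(276449/36391): 276449 mod 36391 = 21712, so (276449/36391) = (21712/36391)
factor out 2^4: 21712 = 2^4·1357; with 36391 mod 8 = 7, (2/36391) = +1; sign now +1; continue with (1357/36391)
flip (1357/36391) -> (36391/1357): both odd, 1357 mod 4 = 1, 36391 mod 4 = 3, so the flip contributes +1; sign now +1
(36391/1357): 36391 mod 1357 = 1109, so (36391/1357) = (1109/1357)
flip (1109/1357) -> (1357/1109): both odd, 1109 mod 4 = 1, 1357 mod 4 = 1, so the flip contributes +1; sign now +1
(1357/1109): 1357 mod 1109 = 248, so (1357/1109) = (248/1109)
factor out 2^3: 248 = 2^3·31; with 1109 mod 8 = 5, (2/1109) = -1; sign now -1; continue with (31/1109)
flip (31/1109) -> (1109/31): both odd, 31 mod 4 = 3, 1109 mod 4 = 1, so the flip contributes +1; sign now -1
(1109/31): 1109 mod 31 = 24, so (1109/31) = (24/31)
factor out 2^3: 24 = 2^3·3; with 31 mod 8 = 7, (2/31) = +1; sign now -1; continue with (3/31)
flip (3/31) -> (31/3): both odd, 3 mod 4 = 3, 31 mod 4 = 3, so the flip contributes -1; sign now +1
(31/3): 31 mod 3 = 1, so (31/3) = (1/3)
reached (1/3) = 1, so the symbol is +1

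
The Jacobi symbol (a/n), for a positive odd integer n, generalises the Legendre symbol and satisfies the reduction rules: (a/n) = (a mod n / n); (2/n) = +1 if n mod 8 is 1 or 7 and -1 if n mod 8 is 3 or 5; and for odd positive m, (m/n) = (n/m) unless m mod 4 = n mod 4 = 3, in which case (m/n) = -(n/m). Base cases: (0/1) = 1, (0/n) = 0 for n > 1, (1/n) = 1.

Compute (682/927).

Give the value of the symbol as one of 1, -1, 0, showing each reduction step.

1

factor out 2^1: 682 = 2^1·341; with 927 mod 8 = 7, (2/927) = +1; sign now +1; continue with (341/927)
flip (341/927) -> (927/341): both odd, 341 mod 4 = 1, 927 mod 4 = 3, so the flip contributes +1; sign now +1
(927/341): 927 mod 341 = 245, so (927/341) = (245/341)
flip (245/341) -> (341/245): both odd, 245 mod 4 = 1, 341 mod 4 = 1, so the flip contributes +1; sign now +1
(341/245): 341 mod 245 = 96, so (341/245) = (96/245)
factor out 2^5: 96 = 2^5·3; with 245 mod 8 = 5, (2/245) = -1; sign now -1; continue with (3/245)
flip (3/245) -> (245/3): both odd, 3 mod 4 = 3, 245 mod 4 = 1, so the flip contributes +1; sign now -1
(245/3): 245 mod 3 = 2, so (245/3) = (2/3)
factor out 2^1: 2 = 2^1·1; with 3 mod 8 = 3, (2/3) = -1; sign now +1; continue with (1/3)
reached (1/3) = 1, so the symbol is +1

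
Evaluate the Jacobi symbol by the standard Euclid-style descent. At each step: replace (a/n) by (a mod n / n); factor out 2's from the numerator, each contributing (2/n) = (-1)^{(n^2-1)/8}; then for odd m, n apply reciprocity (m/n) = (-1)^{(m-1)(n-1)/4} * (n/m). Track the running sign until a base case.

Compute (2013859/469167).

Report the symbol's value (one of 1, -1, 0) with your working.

(2013859/469167) = (137191/469167)   [reduce mod 469167]
reciprocity: (137191/469167) = -1·(469167/137191) since 137191 mod 4 = 3, 469167 mod 4 = 3; sign now -1
(469167/137191) = (57594/137191)   [reduce mod 137191]
57594 = 2^1·28797; (2/137191) = +1 since 137191 mod 8 = 7, so (57594/137191) = (+1)^1·(28797/137191); sign now -1
reciprocity: (28797/137191) = +1·(137191/28797) since 28797 mod 4 = 1, 137191 mod 4 = 3; sign now -1
(137191/28797) = (22003/28797)   [reduce mod 28797]
reciprocity: (22003/28797) = +1·(28797/22003) since 22003 mod 4 = 3, 28797 mod 4 = 1; sign now -1
(28797/22003) = (6794/22003)   [reduce mod 22003]
6794 = 2^1·3397; (2/22003) = -1 since 22003 mod 8 = 3, so (6794/22003) = (-1)^1·(3397/22003); sign now +1
reciprocity: (3397/22003) = +1·(22003/3397) since 3397 mod 4 = 1, 22003 mod 4 = 3; sign now +1
(22003/3397) = (1621/3397)   [reduce mod 3397]
reciprocity: (1621/3397) = +1·(3397/1621) since 1621 mod 4 = 1, 3397 mod 4 = 1; sign now +1
(3397/1621) = (155/1621)   [reduce mod 1621]
reciprocity: (155/1621) = +1·(1621/155) since 155 mod 4 = 3, 1621 mod 4 = 1; sign now +1
(1621/155) = (71/155)   [reduce mod 155]
reciprocity: (71/155) = -1·(155/71) since 71 mod 4 = 3, 155 mod 4 = 3; sign now -1
(155/71) = (13/71)   [reduce mod 71]
reciprocity: (13/71) = +1·(71/13) since 13 mod 4 = 1, 71 mod 4 = 3; sign now -1
(71/13) = (6/13)   [reduce mod 13]
6 = 2^1·3; (2/13) = -1 since 13 mod 8 = 5, so (6/13) = (-1)^1·(3/13); sign now +1
reciprocity: (3/13) = +1·(13/3) since 3 mod 4 = 3, 13 mod 4 = 1; sign now +1
(13/3) = (1/3)   [reduce mod 3]
(1/3) = 1; final value = sign = +1

1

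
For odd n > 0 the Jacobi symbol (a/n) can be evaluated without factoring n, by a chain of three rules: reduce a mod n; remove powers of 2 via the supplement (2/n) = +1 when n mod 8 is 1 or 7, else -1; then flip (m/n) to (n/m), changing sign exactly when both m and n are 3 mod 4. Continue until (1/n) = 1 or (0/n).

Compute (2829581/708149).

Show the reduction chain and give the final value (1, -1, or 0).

1

(2829581/708149) = (705134/708149)   [reduce mod 708149]
705134 = 2^1·352567; (2/708149) = -1 since 708149 mod 8 = 5, so (705134/708149) = (-1)^1·(352567/708149); sign now -1
reciprocity: (352567/708149) = +1·(708149/352567) since 352567 mod 4 = 3, 708149 mod 4 = 1; sign now -1
(708149/352567) = (3015/352567)   [reduce mod 352567]
reciprocity: (3015/352567) = -1·(352567/3015) since 3015 mod 4 = 3, 352567 mod 4 = 3; sign now +1
(352567/3015) = (2827/3015)   [reduce mod 3015]
reciprocity: (2827/3015) = -1·(3015/2827) since 2827 mod 4 = 3, 3015 mod 4 = 3; sign now -1
(3015/2827) = (188/2827)   [reduce mod 2827]
188 = 2^2·47; (2/2827) = -1 since 2827 mod 8 = 3, so (188/2827) = (-1)^2·(47/2827); sign now -1
reciprocity: (47/2827) = -1·(2827/47) since 47 mod 4 = 3, 2827 mod 4 = 3; sign now +1
(2827/47) = (7/47)   [reduce mod 47]
reciprocity: (7/47) = -1·(47/7) since 7 mod 4 = 3, 47 mod 4 = 3; sign now -1
(47/7) = (5/7)   [reduce mod 7]
reciprocity: (5/7) = +1·(7/5) since 5 mod 4 = 1, 7 mod 4 = 3; sign now -1
(7/5) = (2/5)   [reduce mod 5]
2 = 2^1·1; (2/5) = -1 since 5 mod 8 = 5, so (2/5) = (-1)^1·(1/5); sign now +1
(1/5) = 1; final value = sign = +1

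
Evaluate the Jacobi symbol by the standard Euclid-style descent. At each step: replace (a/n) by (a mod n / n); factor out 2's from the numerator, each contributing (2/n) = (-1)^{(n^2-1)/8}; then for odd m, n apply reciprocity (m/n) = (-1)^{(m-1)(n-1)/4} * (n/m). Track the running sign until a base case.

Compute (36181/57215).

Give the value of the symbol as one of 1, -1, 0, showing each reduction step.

reciprocity: (36181/57215) = +1·(57215/36181) since 36181 mod 4 = 1, 57215 mod 4 = 3; sign now +1
(57215/36181) = (21034/36181)   [reduce mod 36181]
21034 = 2^1·10517; (2/36181) = -1 since 36181 mod 8 = 5, so (21034/36181) = (-1)^1·(10517/36181); sign now -1
reciprocity: (10517/36181) = +1·(36181/10517) since 10517 mod 4 = 1, 36181 mod 4 = 1; sign now -1
(36181/10517) = (4630/10517)   [reduce mod 10517]
4630 = 2^1·2315; (2/10517) = -1 since 10517 mod 8 = 5, so (4630/10517) = (-1)^1·(2315/10517); sign now +1
reciprocity: (2315/10517) = +1·(10517/2315) since 2315 mod 4 = 3, 10517 mod 4 = 1; sign now +1
(10517/2315) = (1257/2315)   [reduce mod 2315]
reciprocity: (1257/2315) = +1·(2315/1257) since 1257 mod 4 = 1, 2315 mod 4 = 3; sign now +1
(2315/1257) = (1058/1257)   [reduce mod 1257]
1058 = 2^1·529; (2/1257) = +1 since 1257 mod 8 = 1, so (1058/1257) = (+1)^1·(529/1257); sign now +1
reciprocity: (529/1257) = +1·(1257/529) since 529 mod 4 = 1, 1257 mod 4 = 1; sign now +1
(1257/529) = (199/529)   [reduce mod 529]
reciprocity: (199/529) = +1·(529/199) since 199 mod 4 = 3, 529 mod 4 = 1; sign now +1
(529/199) = (131/199)   [reduce mod 199]
reciprocity: (131/199) = -1·(199/131) since 131 mod 4 = 3, 199 mod 4 = 3; sign now -1
(199/131) = (68/131)   [reduce mod 131]
68 = 2^2·17; (2/131) = -1 since 131 mod 8 = 3, so (68/131) = (-1)^2·(17/131); sign now -1
reciprocity: (17/131) = +1·(131/17) since 17 mod 4 = 1, 131 mod 4 = 3; sign now -1
(131/17) = (12/17)   [reduce mod 17]
12 = 2^2·3; (2/17) = +1 since 17 mod 8 = 1, so (12/17) = (+1)^2·(3/17); sign now -1
reciprocity: (3/17) = +1·(17/3) since 3 mod 4 = 3, 17 mod 4 = 1; sign now -1
(17/3) = (2/3)   [reduce mod 3]
2 = 2^1·1; (2/3) = -1 since 3 mod 8 = 3, so (2/3) = (-1)^1·(1/3); sign now +1
(1/3) = 1; final value = sign = +1

1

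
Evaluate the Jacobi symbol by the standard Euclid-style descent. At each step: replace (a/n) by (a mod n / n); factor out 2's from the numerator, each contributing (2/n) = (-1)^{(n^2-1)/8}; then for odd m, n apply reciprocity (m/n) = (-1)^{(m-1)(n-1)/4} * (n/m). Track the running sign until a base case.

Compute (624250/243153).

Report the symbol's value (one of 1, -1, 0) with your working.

-1

(624250/243153): 624250 mod 243153 = 137944, so (624250/243153) = (137944/243153)
factor out 2^3: 137944 = 2^3·17243; with 243153 mod 8 = 1, (2/243153) = +1; sign now +1; continue with (17243/243153)
flip (17243/243153) -> (243153/17243): both odd, 17243 mod 4 = 3, 243153 mod 4 = 1, so the flip contributes +1; sign now +1
(243153/17243): 243153 mod 17243 = 1751, so (243153/17243) = (1751/17243)
flip (1751/17243) -> (17243/1751): both odd, 1751 mod 4 = 3, 17243 mod 4 = 3, so the flip contributes -1; sign now -1
(17243/1751): 17243 mod 1751 = 1484, so (17243/1751) = (1484/1751)
factor out 2^2: 1484 = 2^2·371; with 1751 mod 8 = 7, (2/1751) = +1; sign now -1; continue with (371/1751)
flip (371/1751) -> (1751/371): both odd, 371 mod 4 = 3, 1751 mod 4 = 3, so the flip contributes -1; sign now +1
(1751/371): 1751 mod 371 = 267, so (1751/371) = (267/371)
flip (267/371) -> (371/267): both odd, 267 mod 4 = 3, 371 mod 4 = 3, so the flip contributes -1; sign now -1
(371/267): 371 mod 267 = 104, so (371/267) = (104/267)
factor out 2^3: 104 = 2^3·13; with 267 mod 8 = 3, (2/267) = -1; sign now +1; continue with (13/267)
flip (13/267) -> (267/13): both odd, 13 mod 4 = 1, 267 mod 4 = 3, so the flip contributes +1; sign now +1
(267/13): 267 mod 13 = 7, so (267/13) = (7/13)
flip (7/13) -> (13/7): both odd, 7 mod 4 = 3, 13 mod 4 = 1, so the flip contributes +1; sign now +1
(13/7): 13 mod 7 = 6, so (13/7) = (6/7)
factor out 2^1: 6 = 2^1·3; with 7 mod 8 = 7, (2/7) = +1; sign now +1; continue with (3/7)
flip (3/7) -> (7/3): both odd, 3 mod 4 = 3, 7 mod 4 = 3, so the flip contributes -1; sign now -1
(7/3): 7 mod 3 = 1, so (7/3) = (1/3)
reached (1/3) = 1, so the symbol is -1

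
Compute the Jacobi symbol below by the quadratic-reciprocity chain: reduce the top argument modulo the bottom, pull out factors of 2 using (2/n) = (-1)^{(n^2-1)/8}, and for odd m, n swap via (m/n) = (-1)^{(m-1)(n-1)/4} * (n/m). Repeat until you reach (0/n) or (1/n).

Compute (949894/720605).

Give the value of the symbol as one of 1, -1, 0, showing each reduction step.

(949894/720605) = (229289/720605)   [reduce mod 720605]
reciprocity: (229289/720605) = +1·(720605/229289) since 229289 mod 4 = 1, 720605 mod 4 = 1; sign now +1
(720605/229289) = (32738/229289)   [reduce mod 229289]
32738 = 2^1·16369; (2/229289) = +1 since 229289 mod 8 = 1, so (32738/229289) = (+1)^1·(16369/229289); sign now +1
reciprocity: (16369/229289) = +1·(229289/16369) since 16369 mod 4 = 1, 229289 mod 4 = 1; sign now +1
(229289/16369) = (123/16369)   [reduce mod 16369]
reciprocity: (123/16369) = +1·(16369/123) since 123 mod 4 = 3, 16369 mod 4 = 1; sign now +1
(16369/123) = (10/123)   [reduce mod 123]
10 = 2^1·5; (2/123) = -1 since 123 mod 8 = 3, so (10/123) = (-1)^1·(5/123); sign now -1
reciprocity: (5/123) = +1·(123/5) since 5 mod 4 = 1, 123 mod 4 = 3; sign now -1
(123/5) = (3/5)   [reduce mod 5]
reciprocity: (3/5) = +1·(5/3) since 3 mod 4 = 3, 5 mod 4 = 1; sign now -1
(5/3) = (2/3)   [reduce mod 3]
2 = 2^1·1; (2/3) = -1 since 3 mod 8 = 3, so (2/3) = (-1)^1·(1/3); sign now +1
(1/3) = 1; final value = sign = +1

1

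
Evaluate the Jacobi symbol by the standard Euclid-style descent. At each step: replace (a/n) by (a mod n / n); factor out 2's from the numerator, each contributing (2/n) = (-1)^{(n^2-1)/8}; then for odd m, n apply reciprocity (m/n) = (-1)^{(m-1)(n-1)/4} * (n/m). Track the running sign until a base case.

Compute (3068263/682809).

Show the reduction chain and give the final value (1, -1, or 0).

(3068263/682809): 3068263 mod 682809 = 337027, so (3068263/682809) = (337027/682809)
flip (337027/682809) -> (682809/337027): both odd, 337027 mod 4 = 3, 682809 mod 4 = 1, so the flip contributes +1; sign now +1
(682809/337027): 682809 mod 337027 = 8755, so (682809/337027) = (8755/337027)
flip (8755/337027) -> (337027/8755): both odd, 8755 mod 4 = 3, 337027 mod 4 = 3, so the flip contributes -1; sign now -1
(337027/8755): 337027 mod 8755 = 4337, so (337027/8755) = (4337/8755)
flip (4337/8755) -> (8755/4337): both odd, 4337 mod 4 = 1, 8755 mod 4 = 3, so the flip contributes +1; sign now -1
(8755/4337): 8755 mod 4337 = 81, so (8755/4337) = (81/4337)
flip (81/4337) -> (4337/81): both odd, 81 mod 4 = 1, 4337 mod 4 = 1, so the flip contributes +1; sign now -1
(4337/81): 4337 mod 81 = 44, so (4337/81) = (44/81)
factor out 2^2: 44 = 2^2·11; with 81 mod 8 = 1, (2/81) = +1; sign now -1; continue with (11/81)
flip (11/81) -> (81/11): both odd, 11 mod 4 = 3, 81 mod 4 = 1, so the flip contributes +1; sign now -1
(81/11): 81 mod 11 = 4, so (81/11) = (4/11)
factor out 2^2: 4 = 2^2·1; with 11 mod 8 = 3, (2/11) = -1; sign now -1; continue with (1/11)
reached (1/11) = 1, so the symbol is -1

-1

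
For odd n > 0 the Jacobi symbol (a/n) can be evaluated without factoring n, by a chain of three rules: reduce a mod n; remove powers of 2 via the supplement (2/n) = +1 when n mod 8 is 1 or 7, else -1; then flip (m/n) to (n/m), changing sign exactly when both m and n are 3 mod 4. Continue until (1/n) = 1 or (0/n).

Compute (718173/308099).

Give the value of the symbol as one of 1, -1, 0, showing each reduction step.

-1

(718173/308099) = (101975/308099)   [reduce mod 308099]
reciprocity: (101975/308099) = -1·(308099/101975) since 101975 mod 4 = 3, 308099 mod 4 = 3; sign now -1
(308099/101975) = (2174/101975)   [reduce mod 101975]
2174 = 2^1·1087; (2/101975) = +1 since 101975 mod 8 = 7, so (2174/101975) = (+1)^1·(1087/101975); sign now -1
reciprocity: (1087/101975) = -1·(101975/1087) since 1087 mod 4 = 3, 101975 mod 4 = 3; sign now +1
(101975/1087) = (884/1087)   [reduce mod 1087]
884 = 2^2·221; (2/1087) = +1 since 1087 mod 8 = 7, so (884/1087) = (+1)^2·(221/1087); sign now +1
reciprocity: (221/1087) = +1·(1087/221) since 221 mod 4 = 1, 1087 mod 4 = 3; sign now +1
(1087/221) = (203/221)   [reduce mod 221]
reciprocity: (203/221) = +1·(221/203) since 203 mod 4 = 3, 221 mod 4 = 1; sign now +1
(221/203) = (18/203)   [reduce mod 203]
18 = 2^1·9; (2/203) = -1 since 203 mod 8 = 3, so (18/203) = (-1)^1·(9/203); sign now -1
reciprocity: (9/203) = +1·(203/9) since 9 mod 4 = 1, 203 mod 4 = 3; sign now -1
(203/9) = (5/9)   [reduce mod 9]
reciprocity: (5/9) = +1·(9/5) since 5 mod 4 = 1, 9 mod 4 = 1; sign now -1
(9/5) = (4/5)   [reduce mod 5]
4 = 2^2·1; (2/5) = -1 since 5 mod 8 = 5, so (4/5) = (-1)^2·(1/5); sign now -1
(1/5) = 1; final value = sign = -1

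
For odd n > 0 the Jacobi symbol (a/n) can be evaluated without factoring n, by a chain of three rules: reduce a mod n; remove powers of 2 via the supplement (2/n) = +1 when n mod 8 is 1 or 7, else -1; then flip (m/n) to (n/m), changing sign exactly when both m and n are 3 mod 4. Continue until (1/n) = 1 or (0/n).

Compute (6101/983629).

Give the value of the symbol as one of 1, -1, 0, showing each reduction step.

flip (6101/983629) -> (983629/6101): both odd, 6101 mod 4 = 1, 983629 mod 4 = 1, so the flip contributes +1; sign now +1
(983629/6101): 983629 mod 6101 = 1368, so (983629/6101) = (1368/6101)
factor out 2^3: 1368 = 2^3·171; with 6101 mod 8 = 5, (2/6101) = -1; sign now -1; continue with (171/6101)
flip (171/6101) -> (6101/171): both odd, 171 mod 4 = 3, 6101 mod 4 = 1, so the flip contributes +1; sign now -1
(6101/171): 6101 mod 171 = 116, so (6101/171) = (116/171)
factor out 2^2: 116 = 2^2·29; with 171 mod 8 = 3, (2/171) = -1; sign now -1; continue with (29/171)
flip (29/171) -> (171/29): both odd, 29 mod 4 = 1, 171 mod 4 = 3, so the flip contributes +1; sign now -1
(171/29): 171 mod 29 = 26, so (171/29) = (26/29)
factor out 2^1: 26 = 2^1·13; with 29 mod 8 = 5, (2/29) = -1; sign now +1; continue with (13/29)
flip (13/29) -> (29/13): both odd, 13 mod 4 = 1, 29 mod 4 = 1, so the flip contributes +1; sign now +1
(29/13): 29 mod 13 = 3, so (29/13) = (3/13)
flip (3/13) -> (13/3): both odd, 3 mod 4 = 3, 13 mod 4 = 1, so the flip contributes +1; sign now +1
(13/3): 13 mod 3 = 1, so (13/3) = (1/3)
reached (1/3) = 1, so the symbol is +1

1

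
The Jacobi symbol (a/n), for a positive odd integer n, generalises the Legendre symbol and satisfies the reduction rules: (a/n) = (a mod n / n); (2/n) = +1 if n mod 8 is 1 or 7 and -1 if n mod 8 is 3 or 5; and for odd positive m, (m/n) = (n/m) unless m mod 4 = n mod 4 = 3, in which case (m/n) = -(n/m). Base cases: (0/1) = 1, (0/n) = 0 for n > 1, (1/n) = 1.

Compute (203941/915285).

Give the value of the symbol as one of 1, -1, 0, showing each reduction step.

flip (203941/915285) -> (915285/203941): both odd, 203941 mod 4 = 1, 915285 mod 4 = 1, so the flip contributes +1; sign now +1
(915285/203941): 915285 mod 203941 = 99521, so (915285/203941) = (99521/203941)
flip (99521/203941) -> (203941/99521): both odd, 99521 mod 4 = 1, 203941 mod 4 = 1, so the flip contributes +1; sign now +1
(203941/99521): 203941 mod 99521 = 4899, so (203941/99521) = (4899/99521)
flip (4899/99521) -> (99521/4899): both odd, 4899 mod 4 = 3, 99521 mod 4 = 1, so the flip contributes +1; sign now +1
(99521/4899): 99521 mod 4899 = 1541, so (99521/4899) = (1541/4899)
flip (1541/4899) -> (4899/1541): both odd, 1541 mod 4 = 1, 4899 mod 4 = 3, so the flip contributes +1; sign now +1
(4899/1541): 4899 mod 1541 = 276, so (4899/1541) = (276/1541)
factor out 2^2: 276 = 2^2·69; with 1541 mod 8 = 5, (2/1541) = -1; sign now +1; continue with (69/1541)
flip (69/1541) -> (1541/69): both odd, 69 mod 4 = 1, 1541 mod 4 = 1, so the flip contributes +1; sign now +1
(1541/69): 1541 mod 69 = 23, so (1541/69) = (23/69)
flip (23/69) -> (69/23): both odd, 23 mod 4 = 3, 69 mod 4 = 1, so the flip contributes +1; sign now +1
(69/23): 69 mod 23 = 0, so (69/23) = (0/23)
reached (0/23); gcd(a, n) > 1, so (0/23) = 0 and the symbol is 0

0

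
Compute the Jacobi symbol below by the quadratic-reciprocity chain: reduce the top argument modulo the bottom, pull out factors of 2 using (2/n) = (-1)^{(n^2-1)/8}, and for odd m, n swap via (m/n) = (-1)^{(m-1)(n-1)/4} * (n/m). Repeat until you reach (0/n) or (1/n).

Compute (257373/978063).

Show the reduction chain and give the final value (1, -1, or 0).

0

flip (257373/978063) -> (978063/257373): both odd, 257373 mod 4 = 1, 978063 mod 4 = 3, so the flip contributes +1; sign now +1
(978063/257373): 978063 mod 257373 = 205944, so (978063/257373) = (205944/257373)
factor out 2^3: 205944 = 2^3·25743; with 257373 mod 8 = 5, (2/257373) = -1; sign now -1; continue with (25743/257373)
flip (25743/257373) -> (257373/25743): both odd, 25743 mod 4 = 3, 257373 mod 4 = 1, so the flip contributes +1; sign now -1
(257373/25743): 257373 mod 25743 = 25686, so (257373/25743) = (25686/25743)
factor out 2^1: 25686 = 2^1·12843; with 25743 mod 8 = 7, (2/25743) = +1; sign now -1; continue with (12843/25743)
flip (12843/25743) -> (25743/12843): both odd, 12843 mod 4 = 3, 25743 mod 4 = 3, so the flip contributes -1; sign now +1
(25743/12843): 25743 mod 12843 = 57, so (25743/12843) = (57/12843)
flip (57/12843) -> (12843/57): both odd, 57 mod 4 = 1, 12843 mod 4 = 3, so the flip contributes +1; sign now +1
(12843/57): 12843 mod 57 = 18, so (12843/57) = (18/57)
factor out 2^1: 18 = 2^1·9; with 57 mod 8 = 1, (2/57) = +1; sign now +1; continue with (9/57)
flip (9/57) -> (57/9): both odd, 9 mod 4 = 1, 57 mod 4 = 1, so the flip contributes +1; sign now +1
(57/9): 57 mod 9 = 3, so (57/9) = (3/9)
flip (3/9) -> (9/3): both odd, 3 mod 4 = 3, 9 mod 4 = 1, so the flip contributes +1; sign now +1
(9/3): 9 mod 3 = 0, so (9/3) = (0/3)
reached (0/3); gcd(a, n) > 1, so (0/3) = 0 and the symbol is 0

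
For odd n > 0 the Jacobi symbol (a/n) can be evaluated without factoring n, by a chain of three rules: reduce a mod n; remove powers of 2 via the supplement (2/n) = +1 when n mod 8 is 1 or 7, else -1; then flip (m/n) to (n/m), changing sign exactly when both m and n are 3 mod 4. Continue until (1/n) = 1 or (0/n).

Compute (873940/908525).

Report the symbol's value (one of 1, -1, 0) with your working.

0

873940 = 2^2·218485; (2/908525) = -1 since 908525 mod 8 = 5, so (873940/908525) = (-1)^2·(218485/908525); sign now +1
reciprocity: (218485/908525) = +1·(908525/218485) since 218485 mod 4 = 1, 908525 mod 4 = 1; sign now +1
(908525/218485) = (34585/218485)   [reduce mod 218485]
reciprocity: (34585/218485) = +1·(218485/34585) since 34585 mod 4 = 1, 218485 mod 4 = 1; sign now +1
(218485/34585) = (10975/34585)   [reduce mod 34585]
reciprocity: (10975/34585) = +1·(34585/10975) since 10975 mod 4 = 3, 34585 mod 4 = 1; sign now +1
(34585/10975) = (1660/10975)   [reduce mod 10975]
1660 = 2^2·415; (2/10975) = +1 since 10975 mod 8 = 7, so (1660/10975) = (+1)^2·(415/10975); sign now +1
reciprocity: (415/10975) = -1·(10975/415) since 415 mod 4 = 3, 10975 mod 4 = 3; sign now -1
(10975/415) = (185/415)   [reduce mod 415]
reciprocity: (185/415) = +1·(415/185) since 185 mod 4 = 1, 415 mod 4 = 3; sign now -1
(415/185) = (45/185)   [reduce mod 185]
reciprocity: (45/185) = +1·(185/45) since 45 mod 4 = 1, 185 mod 4 = 1; sign now -1
(185/45) = (5/45)   [reduce mod 45]
reciprocity: (5/45) = +1·(45/5) since 5 mod 4 = 1, 45 mod 4 = 1; sign now -1
(45/5) = (0/5)   [reduce mod 5]
(0/5) = 0   [gcd(a, n) > 1]; final value = 0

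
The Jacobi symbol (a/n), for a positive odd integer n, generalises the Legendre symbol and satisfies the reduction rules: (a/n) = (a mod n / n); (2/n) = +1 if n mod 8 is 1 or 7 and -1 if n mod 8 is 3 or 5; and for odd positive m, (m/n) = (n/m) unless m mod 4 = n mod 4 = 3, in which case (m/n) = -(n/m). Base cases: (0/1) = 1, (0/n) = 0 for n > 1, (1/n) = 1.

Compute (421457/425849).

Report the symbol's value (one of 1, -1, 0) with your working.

-1

flip (421457/425849) -> (425849/421457): both odd, 421457 mod 4 = 1, 425849 mod 4 = 1, so the flip contributes +1; sign now +1
(425849/421457): 425849 mod 421457 = 4392, so (425849/421457) = (4392/421457)
factor out 2^3: 4392 = 2^3·549; with 421457 mod 8 = 1, (2/421457) = +1; sign now +1; continue with (549/421457)
flip (549/421457) -> (421457/549): both odd, 549 mod 4 = 1, 421457 mod 4 = 1, so the flip contributes +1; sign now +1
(421457/549): 421457 mod 549 = 374, so (421457/549) = (374/549)
factor out 2^1: 374 = 2^1·187; with 549 mod 8 = 5, (2/549) = -1; sign now -1; continue with (187/549)
flip (187/549) -> (549/187): both odd, 187 mod 4 = 3, 549 mod 4 = 1, so the flip contributes +1; sign now -1
(549/187): 549 mod 187 = 175, so (549/187) = (175/187)
flip (175/187) -> (187/175): both odd, 175 mod 4 = 3, 187 mod 4 = 3, so the flip contributes -1; sign now +1
(187/175): 187 mod 175 = 12, so (187/175) = (12/175)
factor out 2^2: 12 = 2^2·3; with 175 mod 8 = 7, (2/175) = +1; sign now +1; continue with (3/175)
flip (3/175) -> (175/3): both odd, 3 mod 4 = 3, 175 mod 4 = 3, so the flip contributes -1; sign now -1
(175/3): 175 mod 3 = 1, so (175/3) = (1/3)
reached (1/3) = 1, so the symbol is -1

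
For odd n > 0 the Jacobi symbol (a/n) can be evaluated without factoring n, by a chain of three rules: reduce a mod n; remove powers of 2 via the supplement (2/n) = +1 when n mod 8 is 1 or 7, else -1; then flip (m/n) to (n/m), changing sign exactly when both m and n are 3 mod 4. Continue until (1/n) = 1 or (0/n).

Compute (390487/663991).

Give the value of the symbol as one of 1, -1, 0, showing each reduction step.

-1

flip (390487/663991) -> (663991/390487): both odd, 390487 mod 4 = 3, 663991 mod 4 = 3, so the flip contributes -1; sign now -1
(663991/390487): 663991 mod 390487 = 273504, so (663991/390487) = (273504/390487)
factor out 2^5: 273504 = 2^5·8547; with 390487 mod 8 = 7, (2/390487) = +1; sign now -1; continue with (8547/390487)
flip (8547/390487) -> (390487/8547): both odd, 8547 mod 4 = 3, 390487 mod 4 = 3, so the flip contributes -1; sign now +1
(390487/8547): 390487 mod 8547 = 5872, so (390487/8547) = (5872/8547)
factor out 2^4: 5872 = 2^4·367; with 8547 mod 8 = 3, (2/8547) = -1; sign now +1; continue with (367/8547)
flip (367/8547) -> (8547/367): both odd, 367 mod 4 = 3, 8547 mod 4 = 3, so the flip contributes -1; sign now -1
(8547/367): 8547 mod 367 = 106, so (8547/367) = (106/367)
factor out 2^1: 106 = 2^1·53; with 367 mod 8 = 7, (2/367) = +1; sign now -1; continue with (53/367)
flip (53/367) -> (367/53): both odd, 53 mod 4 = 1, 367 mod 4 = 3, so the flip contributes +1; sign now -1
(367/53): 367 mod 53 = 49, so (367/53) = (49/53)
flip (49/53) -> (53/49): both odd, 49 mod 4 = 1, 53 mod 4 = 1, so the flip contributes +1; sign now -1
(53/49): 53 mod 49 = 4, so (53/49) = (4/49)
factor out 2^2: 4 = 2^2·1; with 49 mod 8 = 1, (2/49) = +1; sign now -1; continue with (1/49)
reached (1/49) = 1, so the symbol is -1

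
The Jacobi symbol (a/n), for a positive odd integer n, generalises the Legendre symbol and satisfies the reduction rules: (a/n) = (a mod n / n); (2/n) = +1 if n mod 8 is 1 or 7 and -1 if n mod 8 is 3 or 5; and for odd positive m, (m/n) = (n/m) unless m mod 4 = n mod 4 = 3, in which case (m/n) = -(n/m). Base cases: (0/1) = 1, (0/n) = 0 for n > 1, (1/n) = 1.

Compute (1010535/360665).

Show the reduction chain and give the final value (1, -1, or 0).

0

(1010535/360665): 1010535 mod 360665 = 289205, so (1010535/360665) = (289205/360665)
flip (289205/360665) -> (360665/289205): both odd, 289205 mod 4 = 1, 360665 mod 4 = 1, so the flip contributes +1; sign now +1
(360665/289205): 360665 mod 289205 = 71460, so (360665/289205) = (71460/289205)
factor out 2^2: 71460 = 2^2·17865; with 289205 mod 8 = 5, (2/289205) = -1; sign now +1; continue with (17865/289205)
flip (17865/289205) -> (289205/17865): both odd, 17865 mod 4 = 1, 289205 mod 4 = 1, so the flip contributes +1; sign now +1
(289205/17865): 289205 mod 17865 = 3365, so (289205/17865) = (3365/17865)
flip (3365/17865) -> (17865/3365): both odd, 3365 mod 4 = 1, 17865 mod 4 = 1, so the flip contributes +1; sign now +1
(17865/3365): 17865 mod 3365 = 1040, so (17865/3365) = (1040/3365)
factor out 2^4: 1040 = 2^4·65; with 3365 mod 8 = 5, (2/3365) = -1; sign now +1; continue with (65/3365)
flip (65/3365) -> (3365/65): both odd, 65 mod 4 = 1, 3365 mod 4 = 1, so the flip contributes +1; sign now +1
(3365/65): 3365 mod 65 = 50, so (3365/65) = (50/65)
factor out 2^1: 50 = 2^1·25; with 65 mod 8 = 1, (2/65) = +1; sign now +1; continue with (25/65)
flip (25/65) -> (65/25): both odd, 25 mod 4 = 1, 65 mod 4 = 1, so the flip contributes +1; sign now +1
(65/25): 65 mod 25 = 15, so (65/25) = (15/25)
flip (15/25) -> (25/15): both odd, 15 mod 4 = 3, 25 mod 4 = 1, so the flip contributes +1; sign now +1
(25/15): 25 mod 15 = 10, so (25/15) = (10/15)
factor out 2^1: 10 = 2^1·5; with 15 mod 8 = 7, (2/15) = +1; sign now +1; continue with (5/15)
flip (5/15) -> (15/5): both odd, 5 mod 4 = 1, 15 mod 4 = 3, so the flip contributes +1; sign now +1
(15/5): 15 mod 5 = 0, so (15/5) = (0/5)
reached (0/5); gcd(a, n) > 1, so (0/5) = 0 and the symbol is 0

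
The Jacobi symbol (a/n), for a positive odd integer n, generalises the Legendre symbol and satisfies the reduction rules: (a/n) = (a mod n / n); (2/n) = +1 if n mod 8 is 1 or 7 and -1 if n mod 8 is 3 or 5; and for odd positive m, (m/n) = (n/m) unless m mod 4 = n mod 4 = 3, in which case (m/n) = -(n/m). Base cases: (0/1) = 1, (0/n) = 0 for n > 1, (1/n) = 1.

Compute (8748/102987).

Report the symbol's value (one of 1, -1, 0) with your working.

8748 = 2^2·2187; (2/102987) = -1 since 102987 mod 8 = 3, so (8748/102987) = (-1)^2·(2187/102987); sign now +1
reciprocity: (2187/102987) = -1·(102987/2187) since 2187 mod 4 = 3, 102987 mod 4 = 3; sign now -1
(102987/2187) = (198/2187)   [reduce mod 2187]
198 = 2^1·99; (2/2187) = -1 since 2187 mod 8 = 3, so (198/2187) = (-1)^1·(99/2187); sign now +1
reciprocity: (99/2187) = -1·(2187/99) since 99 mod 4 = 3, 2187 mod 4 = 3; sign now -1
(2187/99) = (9/99)   [reduce mod 99]
reciprocity: (9/99) = +1·(99/9) since 9 mod 4 = 1, 99 mod 4 = 3; sign now -1
(99/9) = (0/9)   [reduce mod 9]
(0/9) = 0   [gcd(a, n) > 1]; final value = 0

0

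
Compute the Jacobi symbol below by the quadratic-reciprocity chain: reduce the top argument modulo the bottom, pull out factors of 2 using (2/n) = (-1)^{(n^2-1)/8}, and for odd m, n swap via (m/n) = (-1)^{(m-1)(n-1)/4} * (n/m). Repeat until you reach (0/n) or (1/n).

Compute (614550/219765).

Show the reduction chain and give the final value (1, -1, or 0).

0

(614550/219765): 614550 mod 219765 = 175020, so (614550/219765) = (175020/219765)
factor out 2^2: 175020 = 2^2·43755; with 219765 mod 8 = 5, (2/219765) = -1; sign now +1; continue with (43755/219765)
flip (43755/219765) -> (219765/43755): both odd, 43755 mod 4 = 3, 219765 mod 4 = 1, so the flip contributes +1; sign now +1
(219765/43755): 219765 mod 43755 = 990, so (219765/43755) = (990/43755)
factor out 2^1: 990 = 2^1·495; with 43755 mod 8 = 3, (2/43755) = -1; sign now -1; continue with (495/43755)
flip (495/43755) -> (43755/495): both odd, 495 mod 4 = 3, 43755 mod 4 = 3, so the flip contributes -1; sign now +1
(43755/495): 43755 mod 495 = 195, so (43755/495) = (195/495)
flip (195/495) -> (495/195): both odd, 195 mod 4 = 3, 495 mod 4 = 3, so the flip contributes -1; sign now -1
(495/195): 495 mod 195 = 105, so (495/195) = (105/195)
flip (105/195) -> (195/105): both odd, 105 mod 4 = 1, 195 mod 4 = 3, so the flip contributes +1; sign now -1
(195/105): 195 mod 105 = 90, so (195/105) = (90/105)
factor out 2^1: 90 = 2^1·45; with 105 mod 8 = 1, (2/105) = +1; sign now -1; continue with (45/105)
flip (45/105) -> (105/45): both odd, 45 mod 4 = 1, 105 mod 4 = 1, so the flip contributes +1; sign now -1
(105/45): 105 mod 45 = 15, so (105/45) = (15/45)
flip (15/45) -> (45/15): both odd, 15 mod 4 = 3, 45 mod 4 = 1, so the flip contributes +1; sign now -1
(45/15): 45 mod 15 = 0, so (45/15) = (0/15)
reached (0/15); gcd(a, n) > 1, so (0/15) = 0 and the symbol is 0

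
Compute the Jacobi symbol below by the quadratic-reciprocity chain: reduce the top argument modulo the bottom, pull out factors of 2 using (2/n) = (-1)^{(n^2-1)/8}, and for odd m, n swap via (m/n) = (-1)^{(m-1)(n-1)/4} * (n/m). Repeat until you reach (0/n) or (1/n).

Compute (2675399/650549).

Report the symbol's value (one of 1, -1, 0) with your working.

1

(2675399/650549) = (73203/650549)   [reduce mod 650549]
reciprocity: (73203/650549) = +1·(650549/73203) since 73203 mod 4 = 3, 650549 mod 4 = 1; sign now +1
(650549/73203) = (64925/73203)   [reduce mod 73203]
reciprocity: (64925/73203) = +1·(73203/64925) since 64925 mod 4 = 1, 73203 mod 4 = 3; sign now +1
(73203/64925) = (8278/64925)   [reduce mod 64925]
8278 = 2^1·4139; (2/64925) = -1 since 64925 mod 8 = 5, so (8278/64925) = (-1)^1·(4139/64925); sign now -1
reciprocity: (4139/64925) = +1·(64925/4139) since 4139 mod 4 = 3, 64925 mod 4 = 1; sign now -1
(64925/4139) = (2840/4139)   [reduce mod 4139]
2840 = 2^3·355; (2/4139) = -1 since 4139 mod 8 = 3, so (2840/4139) = (-1)^3·(355/4139); sign now +1
reciprocity: (355/4139) = -1·(4139/355) since 355 mod 4 = 3, 4139 mod 4 = 3; sign now -1
(4139/355) = (234/355)   [reduce mod 355]
234 = 2^1·117; (2/355) = -1 since 355 mod 8 = 3, so (234/355) = (-1)^1·(117/355); sign now +1
reciprocity: (117/355) = +1·(355/117) since 117 mod 4 = 1, 355 mod 4 = 3; sign now +1
(355/117) = (4/117)   [reduce mod 117]
4 = 2^2·1; (2/117) = -1 since 117 mod 8 = 5, so (4/117) = (-1)^2·(1/117); sign now +1
(1/117) = 1; final value = sign = +1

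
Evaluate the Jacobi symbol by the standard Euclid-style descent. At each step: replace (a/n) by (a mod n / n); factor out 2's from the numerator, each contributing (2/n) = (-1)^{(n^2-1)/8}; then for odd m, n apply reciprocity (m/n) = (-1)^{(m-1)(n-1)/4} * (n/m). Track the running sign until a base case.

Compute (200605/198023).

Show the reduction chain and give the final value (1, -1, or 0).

(200605/198023) = (2582/198023)   [reduce mod 198023]
2582 = 2^1·1291; (2/198023) = +1 since 198023 mod 8 = 7, so (2582/198023) = (+1)^1·(1291/198023); sign now +1
reciprocity: (1291/198023) = -1·(198023/1291) since 1291 mod 4 = 3, 198023 mod 4 = 3; sign now -1
(198023/1291) = (500/1291)   [reduce mod 1291]
500 = 2^2·125; (2/1291) = -1 since 1291 mod 8 = 3, so (500/1291) = (-1)^2·(125/1291); sign now -1
reciprocity: (125/1291) = +1·(1291/125) since 125 mod 4 = 1, 1291 mod 4 = 3; sign now -1
(1291/125) = (41/125)   [reduce mod 125]
reciprocity: (41/125) = +1·(125/41) since 41 mod 4 = 1, 125 mod 4 = 1; sign now -1
(125/41) = (2/41)   [reduce mod 41]
2 = 2^1·1; (2/41) = +1 since 41 mod 8 = 1, so (2/41) = (+1)^1·(1/41); sign now -1
(1/41) = 1; final value = sign = -1

-1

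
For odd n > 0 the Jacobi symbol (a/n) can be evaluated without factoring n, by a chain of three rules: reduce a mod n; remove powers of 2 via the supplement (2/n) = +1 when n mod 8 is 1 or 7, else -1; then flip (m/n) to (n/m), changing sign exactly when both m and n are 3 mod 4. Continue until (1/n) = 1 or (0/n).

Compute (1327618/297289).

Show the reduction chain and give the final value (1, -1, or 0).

(1327618/297289) = (138462/297289)   [reduce mod 297289]
138462 = 2^1·69231; (2/297289) = +1 since 297289 mod 8 = 1, so (138462/297289) = (+1)^1·(69231/297289); sign now +1
reciprocity: (69231/297289) = +1·(297289/69231) since 69231 mod 4 = 3, 297289 mod 4 = 1; sign now +1
(297289/69231) = (20365/69231)   [reduce mod 69231]
reciprocity: (20365/69231) = +1·(69231/20365) since 20365 mod 4 = 1, 69231 mod 4 = 3; sign now +1
(69231/20365) = (8136/20365)   [reduce mod 20365]
8136 = 2^3·1017; (2/20365) = -1 since 20365 mod 8 = 5, so (8136/20365) = (-1)^3·(1017/20365); sign now -1
reciprocity: (1017/20365) = +1·(20365/1017) since 1017 mod 4 = 1, 20365 mod 4 = 1; sign now -1
(20365/1017) = (25/1017)   [reduce mod 1017]
reciprocity: (25/1017) = +1·(1017/25) since 25 mod 4 = 1, 1017 mod 4 = 1; sign now -1
(1017/25) = (17/25)   [reduce mod 25]
reciprocity: (17/25) = +1·(25/17) since 17 mod 4 = 1, 25 mod 4 = 1; sign now -1
(25/17) = (8/17)   [reduce mod 17]
8 = 2^3·1; (2/17) = +1 since 17 mod 8 = 1, so (8/17) = (+1)^3·(1/17); sign now -1
(1/17) = 1; final value = sign = -1

-1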